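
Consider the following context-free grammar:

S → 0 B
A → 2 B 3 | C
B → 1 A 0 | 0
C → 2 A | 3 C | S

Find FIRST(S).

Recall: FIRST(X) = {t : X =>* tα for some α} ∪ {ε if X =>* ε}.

We compute FIRST(S) using the standard algorithm.
FIRST(A) = {0, 2, 3}
FIRST(B) = {0, 1}
FIRST(C) = {0, 2, 3}
FIRST(S) = {0}
Therefore, FIRST(S) = {0}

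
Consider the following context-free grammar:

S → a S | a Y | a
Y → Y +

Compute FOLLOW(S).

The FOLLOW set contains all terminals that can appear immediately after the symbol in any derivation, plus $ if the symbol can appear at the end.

We compute FOLLOW(S) using the standard algorithm.
FOLLOW(S) starts with {$}.
FIRST(S) = {a}
FIRST(Y) = {}
FOLLOW(S) = {$}
FOLLOW(Y) = {$, +}
Therefore, FOLLOW(S) = {$}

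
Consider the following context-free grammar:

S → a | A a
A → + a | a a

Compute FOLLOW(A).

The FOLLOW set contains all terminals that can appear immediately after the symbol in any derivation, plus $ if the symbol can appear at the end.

We compute FOLLOW(A) using the standard algorithm.
FOLLOW(S) starts with {$}.
FIRST(A) = {+, a}
FIRST(S) = {+, a}
FOLLOW(A) = {a}
FOLLOW(S) = {$}
Therefore, FOLLOW(A) = {a}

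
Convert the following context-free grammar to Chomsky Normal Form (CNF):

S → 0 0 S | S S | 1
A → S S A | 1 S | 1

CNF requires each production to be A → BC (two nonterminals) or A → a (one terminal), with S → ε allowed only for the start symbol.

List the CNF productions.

T0 → 0; S → 1; T1 → 1; A → 1; S → T0 X0; X0 → T0 S; S → S S; A → S X1; X1 → S A; A → T1 S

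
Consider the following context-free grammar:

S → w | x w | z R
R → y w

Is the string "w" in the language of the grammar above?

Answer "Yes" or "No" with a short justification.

Yes - a valid derivation exists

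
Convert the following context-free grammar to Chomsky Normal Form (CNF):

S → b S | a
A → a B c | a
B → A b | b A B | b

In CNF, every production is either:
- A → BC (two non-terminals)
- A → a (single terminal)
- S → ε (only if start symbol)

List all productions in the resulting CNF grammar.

TB → b; S → a; TA → a; TC → c; A → a; B → b; S → TB S; A → TA X0; X0 → B TC; B → A TB; B → TB X1; X1 → A B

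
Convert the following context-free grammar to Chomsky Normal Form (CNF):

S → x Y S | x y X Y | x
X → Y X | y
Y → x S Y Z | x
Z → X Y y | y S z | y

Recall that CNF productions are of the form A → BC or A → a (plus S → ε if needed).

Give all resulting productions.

TX → x; TY → y; S → x; X → y; Y → x; TZ → z; Z → y; S → TX X0; X0 → Y S; S → TX X1; X1 → TY X2; X2 → X Y; X → Y X; Y → TX X3; X3 → S X4; X4 → Y Z; Z → X X5; X5 → Y TY; Z → TY X6; X6 → S TZ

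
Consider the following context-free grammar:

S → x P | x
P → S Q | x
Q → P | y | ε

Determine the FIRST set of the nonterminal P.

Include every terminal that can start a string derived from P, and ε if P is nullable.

We compute FIRST(P) using the standard algorithm.
FIRST(P) = {x}
FIRST(Q) = {x, y, ε}
FIRST(S) = {x}
Therefore, FIRST(P) = {x}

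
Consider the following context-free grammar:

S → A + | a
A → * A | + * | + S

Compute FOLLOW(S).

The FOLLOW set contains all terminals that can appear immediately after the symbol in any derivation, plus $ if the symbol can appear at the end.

We compute FOLLOW(S) using the standard algorithm.
FOLLOW(S) starts with {$}.
FIRST(A) = {*, +}
FIRST(S) = {*, +, a}
FOLLOW(A) = {+}
FOLLOW(S) = {$, +}
Therefore, FOLLOW(S) = {$, +}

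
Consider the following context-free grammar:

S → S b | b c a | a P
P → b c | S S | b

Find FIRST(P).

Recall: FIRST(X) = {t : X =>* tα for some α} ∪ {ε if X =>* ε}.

We compute FIRST(P) using the standard algorithm.
FIRST(P) = {a, b}
FIRST(S) = {a, b}
Therefore, FIRST(P) = {a, b}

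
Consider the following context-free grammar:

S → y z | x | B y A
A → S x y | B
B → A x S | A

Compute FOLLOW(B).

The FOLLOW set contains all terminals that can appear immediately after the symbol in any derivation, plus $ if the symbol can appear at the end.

We compute FOLLOW(B) using the standard algorithm.
FOLLOW(S) starts with {$}.
FIRST(A) = {x, y}
FIRST(B) = {x, y}
FIRST(S) = {x, y}
FOLLOW(A) = {$, x, y}
FOLLOW(B) = {$, x, y}
FOLLOW(S) = {$, x, y}
Therefore, FOLLOW(B) = {$, x, y}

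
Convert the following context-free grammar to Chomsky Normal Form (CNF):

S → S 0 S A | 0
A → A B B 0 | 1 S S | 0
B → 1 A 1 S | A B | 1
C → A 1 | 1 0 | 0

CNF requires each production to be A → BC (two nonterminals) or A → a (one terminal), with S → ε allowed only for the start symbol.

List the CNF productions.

T0 → 0; S → 0; T1 → 1; A → 0; B → 1; C → 0; S → S X0; X0 → T0 X1; X1 → S A; A → A X2; X2 → B X3; X3 → B T0; A → T1 X4; X4 → S S; B → T1 X5; X5 → A X6; X6 → T1 S; B → A B; C → A T1; C → T1 T0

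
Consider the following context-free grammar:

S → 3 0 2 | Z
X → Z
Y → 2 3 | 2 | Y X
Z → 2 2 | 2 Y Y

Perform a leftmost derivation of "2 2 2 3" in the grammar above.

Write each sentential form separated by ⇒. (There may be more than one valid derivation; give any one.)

S ⇒ Z ⇒ 2 Y Y ⇒ 2 2 Y ⇒ 2 2 2 3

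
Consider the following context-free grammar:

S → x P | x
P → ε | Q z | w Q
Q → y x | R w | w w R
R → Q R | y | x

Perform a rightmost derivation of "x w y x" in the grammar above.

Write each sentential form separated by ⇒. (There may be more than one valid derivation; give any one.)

S ⇒ x P ⇒ x w Q ⇒ x w y x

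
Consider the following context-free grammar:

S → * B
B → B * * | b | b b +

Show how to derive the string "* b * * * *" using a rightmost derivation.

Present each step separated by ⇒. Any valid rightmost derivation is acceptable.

S ⇒ * B ⇒ * B * * ⇒ * B * * * * ⇒ * b * * * *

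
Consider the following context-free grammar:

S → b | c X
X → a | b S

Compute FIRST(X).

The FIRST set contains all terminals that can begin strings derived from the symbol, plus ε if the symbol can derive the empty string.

We compute FIRST(X) using the standard algorithm.
FIRST(S) = {b, c}
FIRST(X) = {a, b}
Therefore, FIRST(X) = {a, b}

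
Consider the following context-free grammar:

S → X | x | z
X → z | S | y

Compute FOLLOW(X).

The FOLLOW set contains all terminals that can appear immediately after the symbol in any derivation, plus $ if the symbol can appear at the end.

We compute FOLLOW(X) using the standard algorithm.
FOLLOW(S) starts with {$}.
FIRST(S) = {x, y, z}
FIRST(X) = {x, y, z}
FOLLOW(S) = {$}
FOLLOW(X) = {$}
Therefore, FOLLOW(X) = {$}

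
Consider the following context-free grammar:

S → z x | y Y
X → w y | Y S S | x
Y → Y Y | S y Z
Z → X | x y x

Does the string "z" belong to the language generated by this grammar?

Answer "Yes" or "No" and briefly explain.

No - no valid derivation exists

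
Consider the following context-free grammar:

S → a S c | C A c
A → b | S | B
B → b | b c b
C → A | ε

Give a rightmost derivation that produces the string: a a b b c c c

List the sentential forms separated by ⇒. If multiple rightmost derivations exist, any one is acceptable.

S ⇒ a S c ⇒ a a S c c ⇒ a a C A c c c ⇒ a a C b c c c ⇒ a a A b c c c ⇒ a a b b c c c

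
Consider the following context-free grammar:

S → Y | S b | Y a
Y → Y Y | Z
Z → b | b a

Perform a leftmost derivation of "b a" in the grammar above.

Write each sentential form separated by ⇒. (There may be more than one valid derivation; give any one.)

S ⇒ Y a ⇒ Z a ⇒ b a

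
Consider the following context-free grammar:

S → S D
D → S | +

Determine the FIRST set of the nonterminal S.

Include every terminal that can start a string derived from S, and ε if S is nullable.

We compute FIRST(S) using the standard algorithm.
FIRST(D) = {+}
FIRST(S) = {}
Therefore, FIRST(S) = {}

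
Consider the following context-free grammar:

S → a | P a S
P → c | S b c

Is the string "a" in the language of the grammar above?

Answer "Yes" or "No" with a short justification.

Yes - a valid derivation exists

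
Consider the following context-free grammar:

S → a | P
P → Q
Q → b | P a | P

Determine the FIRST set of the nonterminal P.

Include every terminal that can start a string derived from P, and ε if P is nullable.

We compute FIRST(P) using the standard algorithm.
FIRST(P) = {b}
FIRST(Q) = {b}
FIRST(S) = {a, b}
Therefore, FIRST(P) = {b}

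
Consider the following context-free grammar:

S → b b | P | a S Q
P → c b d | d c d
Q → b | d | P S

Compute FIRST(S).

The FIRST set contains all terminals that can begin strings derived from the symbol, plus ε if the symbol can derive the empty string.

We compute FIRST(S) using the standard algorithm.
FIRST(P) = {c, d}
FIRST(Q) = {b, c, d}
FIRST(S) = {a, b, c, d}
Therefore, FIRST(S) = {a, b, c, d}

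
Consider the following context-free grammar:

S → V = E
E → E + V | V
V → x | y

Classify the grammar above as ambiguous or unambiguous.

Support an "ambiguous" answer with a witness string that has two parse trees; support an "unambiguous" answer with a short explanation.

Unambiguous - every string in the language has a unique parse tree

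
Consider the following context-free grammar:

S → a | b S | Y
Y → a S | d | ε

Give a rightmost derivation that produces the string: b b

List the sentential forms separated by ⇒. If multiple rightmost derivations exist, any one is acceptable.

S ⇒ b S ⇒ b b S ⇒ b b Y ⇒ b b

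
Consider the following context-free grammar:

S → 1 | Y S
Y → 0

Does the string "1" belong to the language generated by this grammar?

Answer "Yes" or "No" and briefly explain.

Yes - a valid derivation exists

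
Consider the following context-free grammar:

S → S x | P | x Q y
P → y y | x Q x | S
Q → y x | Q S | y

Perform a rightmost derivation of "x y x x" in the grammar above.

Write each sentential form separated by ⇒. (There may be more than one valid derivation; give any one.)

S ⇒ P ⇒ x Q x ⇒ x y x x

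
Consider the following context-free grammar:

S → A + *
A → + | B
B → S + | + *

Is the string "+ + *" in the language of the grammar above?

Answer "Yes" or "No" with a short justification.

Yes - a valid derivation exists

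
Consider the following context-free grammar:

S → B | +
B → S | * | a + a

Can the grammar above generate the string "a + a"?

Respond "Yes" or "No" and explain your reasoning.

Yes - a valid derivation exists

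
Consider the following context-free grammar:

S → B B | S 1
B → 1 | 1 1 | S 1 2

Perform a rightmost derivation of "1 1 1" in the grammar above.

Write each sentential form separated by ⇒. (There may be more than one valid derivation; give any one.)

S ⇒ B B ⇒ B 1 ⇒ 1 1 1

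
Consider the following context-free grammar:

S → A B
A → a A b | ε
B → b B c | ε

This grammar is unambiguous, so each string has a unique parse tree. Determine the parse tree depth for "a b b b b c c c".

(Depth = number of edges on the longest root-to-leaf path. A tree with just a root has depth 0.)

5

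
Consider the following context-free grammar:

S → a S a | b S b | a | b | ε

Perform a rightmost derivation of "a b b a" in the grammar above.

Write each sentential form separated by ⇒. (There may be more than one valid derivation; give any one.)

S ⇒ a S a ⇒ a b S b a ⇒ a b b a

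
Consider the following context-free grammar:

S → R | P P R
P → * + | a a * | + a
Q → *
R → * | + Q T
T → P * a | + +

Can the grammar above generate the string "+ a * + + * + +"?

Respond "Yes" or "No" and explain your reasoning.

Yes - a valid derivation exists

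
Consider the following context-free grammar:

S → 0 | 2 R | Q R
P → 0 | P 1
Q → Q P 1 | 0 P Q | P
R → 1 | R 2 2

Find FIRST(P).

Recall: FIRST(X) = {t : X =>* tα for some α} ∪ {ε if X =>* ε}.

We compute FIRST(P) using the standard algorithm.
FIRST(P) = {0}
FIRST(Q) = {0}
FIRST(R) = {1}
FIRST(S) = {0, 2}
Therefore, FIRST(P) = {0}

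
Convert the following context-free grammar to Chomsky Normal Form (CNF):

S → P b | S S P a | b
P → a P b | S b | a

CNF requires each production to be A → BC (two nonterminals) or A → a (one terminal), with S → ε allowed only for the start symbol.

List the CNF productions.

TB → b; TA → a; S → b; P → a; S → P TB; S → S X0; X0 → S X1; X1 → P TA; P → TA X2; X2 → P TB; P → S TB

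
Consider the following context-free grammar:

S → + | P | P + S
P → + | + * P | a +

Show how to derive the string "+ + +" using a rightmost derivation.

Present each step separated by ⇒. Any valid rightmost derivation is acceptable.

S ⇒ P + S ⇒ P + + ⇒ + + +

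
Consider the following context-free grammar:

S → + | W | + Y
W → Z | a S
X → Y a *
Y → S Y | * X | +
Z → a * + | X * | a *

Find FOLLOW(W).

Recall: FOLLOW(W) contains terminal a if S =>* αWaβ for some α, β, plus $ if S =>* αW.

We compute FOLLOW(W) using the standard algorithm.
FOLLOW(S) starts with {$}.
FIRST(S) = {*, +, a}
FIRST(W) = {*, +, a}
FIRST(X) = {*, +, a}
FIRST(Y) = {*, +, a}
FIRST(Z) = {*, +, a}
FOLLOW(S) = {$, *, +, a}
FOLLOW(W) = {$, *, +, a}
FOLLOW(X) = {$, *, +, a}
FOLLOW(Y) = {$, *, +, a}
FOLLOW(Z) = {$, *, +, a}
Therefore, FOLLOW(W) = {$, *, +, a}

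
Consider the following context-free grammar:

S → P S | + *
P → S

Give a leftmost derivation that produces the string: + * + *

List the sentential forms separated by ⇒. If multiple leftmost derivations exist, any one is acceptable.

S ⇒ P S ⇒ S S ⇒ + * S ⇒ + * + *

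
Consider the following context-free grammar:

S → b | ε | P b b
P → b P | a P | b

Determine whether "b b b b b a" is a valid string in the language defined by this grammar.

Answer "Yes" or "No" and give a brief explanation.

No - no valid derivation exists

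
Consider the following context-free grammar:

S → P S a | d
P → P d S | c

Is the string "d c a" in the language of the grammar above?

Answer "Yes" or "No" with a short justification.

No - no valid derivation exists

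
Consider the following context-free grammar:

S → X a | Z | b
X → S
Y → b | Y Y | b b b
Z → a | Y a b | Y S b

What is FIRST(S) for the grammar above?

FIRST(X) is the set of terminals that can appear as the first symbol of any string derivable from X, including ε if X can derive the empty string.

We compute FIRST(S) using the standard algorithm.
FIRST(S) = {a, b}
FIRST(X) = {a, b}
FIRST(Y) = {b}
FIRST(Z) = {a, b}
Therefore, FIRST(S) = {a, b}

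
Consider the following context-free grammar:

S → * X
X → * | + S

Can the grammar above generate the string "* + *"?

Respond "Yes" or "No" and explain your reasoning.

No - no valid derivation exists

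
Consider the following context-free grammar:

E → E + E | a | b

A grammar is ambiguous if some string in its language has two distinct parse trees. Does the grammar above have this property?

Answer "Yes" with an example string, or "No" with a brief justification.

Yes - the string 'a + a + a + a + a' has two distinct parse trees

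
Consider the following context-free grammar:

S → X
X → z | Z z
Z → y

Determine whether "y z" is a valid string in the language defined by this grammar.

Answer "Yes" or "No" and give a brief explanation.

Yes - a valid derivation exists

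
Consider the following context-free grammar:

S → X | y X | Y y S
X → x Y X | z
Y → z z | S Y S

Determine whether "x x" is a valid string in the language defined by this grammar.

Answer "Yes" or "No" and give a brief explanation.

No - no valid derivation exists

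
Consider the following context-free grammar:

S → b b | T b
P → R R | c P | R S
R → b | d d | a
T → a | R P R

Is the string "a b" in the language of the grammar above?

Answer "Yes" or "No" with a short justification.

Yes - a valid derivation exists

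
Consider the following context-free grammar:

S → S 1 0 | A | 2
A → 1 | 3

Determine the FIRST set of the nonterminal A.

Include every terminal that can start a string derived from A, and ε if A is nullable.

We compute FIRST(A) using the standard algorithm.
FIRST(A) = {1, 3}
FIRST(S) = {1, 2, 3}
Therefore, FIRST(A) = {1, 3}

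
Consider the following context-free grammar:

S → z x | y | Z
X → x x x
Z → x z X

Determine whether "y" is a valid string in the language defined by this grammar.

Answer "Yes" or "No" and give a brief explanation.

Yes - a valid derivation exists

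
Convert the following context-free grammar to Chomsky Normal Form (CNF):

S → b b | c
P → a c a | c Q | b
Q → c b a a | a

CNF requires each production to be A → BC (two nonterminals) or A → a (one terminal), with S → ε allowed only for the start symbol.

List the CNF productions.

TB → b; S → c; TA → a; TC → c; P → b; Q → a; S → TB TB; P → TA X0; X0 → TC TA; P → TC Q; Q → TC X1; X1 → TB X2; X2 → TA TA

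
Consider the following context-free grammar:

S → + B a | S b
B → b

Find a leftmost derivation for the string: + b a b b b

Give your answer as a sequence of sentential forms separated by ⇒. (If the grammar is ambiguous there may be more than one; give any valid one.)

S ⇒ S b ⇒ S b b ⇒ S b b b ⇒ + B a b b b ⇒ + b a b b b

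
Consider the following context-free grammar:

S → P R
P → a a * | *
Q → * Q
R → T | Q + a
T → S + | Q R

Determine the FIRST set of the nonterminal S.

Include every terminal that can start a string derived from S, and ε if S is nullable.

We compute FIRST(S) using the standard algorithm.
FIRST(P) = {*, a}
FIRST(Q) = {*}
FIRST(R) = {*, a}
FIRST(S) = {*, a}
FIRST(T) = {*, a}
Therefore, FIRST(S) = {*, a}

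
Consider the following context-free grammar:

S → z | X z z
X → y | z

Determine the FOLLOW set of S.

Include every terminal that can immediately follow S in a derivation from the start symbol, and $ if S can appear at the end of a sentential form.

We compute FOLLOW(S) using the standard algorithm.
FOLLOW(S) starts with {$}.
FIRST(S) = {y, z}
FIRST(X) = {y, z}
FOLLOW(S) = {$}
FOLLOW(X) = {z}
Therefore, FOLLOW(S) = {$}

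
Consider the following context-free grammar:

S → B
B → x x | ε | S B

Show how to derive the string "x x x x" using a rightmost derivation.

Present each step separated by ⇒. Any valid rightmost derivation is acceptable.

S ⇒ B ⇒ S B ⇒ S x x ⇒ B x x ⇒ x x x x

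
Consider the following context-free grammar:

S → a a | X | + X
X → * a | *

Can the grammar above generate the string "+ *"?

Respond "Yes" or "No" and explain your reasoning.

Yes - a valid derivation exists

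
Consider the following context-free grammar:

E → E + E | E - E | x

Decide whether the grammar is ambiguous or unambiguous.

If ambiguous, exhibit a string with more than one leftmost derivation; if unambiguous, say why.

Ambiguous - the string 'x - x + x + x' has two distinct leftmost derivations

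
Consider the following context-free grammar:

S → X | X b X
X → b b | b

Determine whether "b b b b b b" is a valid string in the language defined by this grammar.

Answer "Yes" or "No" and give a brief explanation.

No - no valid derivation exists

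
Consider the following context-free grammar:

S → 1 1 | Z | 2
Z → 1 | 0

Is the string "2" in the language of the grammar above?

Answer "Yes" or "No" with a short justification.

Yes - a valid derivation exists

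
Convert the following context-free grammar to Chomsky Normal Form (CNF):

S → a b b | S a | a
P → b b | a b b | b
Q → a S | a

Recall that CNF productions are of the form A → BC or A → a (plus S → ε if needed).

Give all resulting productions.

TA → a; TB → b; S → a; P → b; Q → a; S → TA X0; X0 → TB TB; S → S TA; P → TB TB; P → TA X1; X1 → TB TB; Q → TA S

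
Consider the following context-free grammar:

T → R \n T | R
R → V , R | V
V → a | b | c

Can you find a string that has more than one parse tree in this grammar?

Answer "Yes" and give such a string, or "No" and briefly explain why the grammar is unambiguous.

No - the grammar is unambiguous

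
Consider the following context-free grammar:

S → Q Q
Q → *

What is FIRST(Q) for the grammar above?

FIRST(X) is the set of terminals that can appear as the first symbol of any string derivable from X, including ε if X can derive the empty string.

We compute FIRST(Q) using the standard algorithm.
FIRST(Q) = {*}
FIRST(S) = {*}
Therefore, FIRST(Q) = {*}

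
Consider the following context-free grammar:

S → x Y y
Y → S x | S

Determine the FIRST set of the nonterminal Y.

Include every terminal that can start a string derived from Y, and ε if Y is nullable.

We compute FIRST(Y) using the standard algorithm.
FIRST(S) = {x}
FIRST(Y) = {x}
Therefore, FIRST(Y) = {x}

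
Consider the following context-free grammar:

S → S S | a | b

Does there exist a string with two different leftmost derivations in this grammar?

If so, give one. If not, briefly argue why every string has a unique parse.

Yes - the string 'a b a a a a' has two distinct leftmost derivations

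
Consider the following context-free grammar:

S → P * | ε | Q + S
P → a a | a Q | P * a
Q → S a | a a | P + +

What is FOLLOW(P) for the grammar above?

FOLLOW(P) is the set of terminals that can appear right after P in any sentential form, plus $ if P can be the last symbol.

We compute FOLLOW(P) using the standard algorithm.
FOLLOW(S) starts with {$}.
FIRST(P) = {a}
FIRST(Q) = {a}
FIRST(S) = {a, ε}
FOLLOW(P) = {*, +}
FOLLOW(Q) = {*, +}
FOLLOW(S) = {$, a}
Therefore, FOLLOW(P) = {*, +}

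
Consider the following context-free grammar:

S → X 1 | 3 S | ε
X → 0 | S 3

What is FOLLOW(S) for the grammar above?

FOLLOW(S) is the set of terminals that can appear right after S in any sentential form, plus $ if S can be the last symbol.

We compute FOLLOW(S) using the standard algorithm.
FOLLOW(S) starts with {$}.
FIRST(S) = {0, 3, ε}
FIRST(X) = {0, 3}
FOLLOW(S) = {$, 3}
FOLLOW(X) = {1}
Therefore, FOLLOW(S) = {$, 3}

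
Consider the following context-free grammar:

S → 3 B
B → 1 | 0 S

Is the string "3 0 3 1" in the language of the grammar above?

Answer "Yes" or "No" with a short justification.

Yes - a valid derivation exists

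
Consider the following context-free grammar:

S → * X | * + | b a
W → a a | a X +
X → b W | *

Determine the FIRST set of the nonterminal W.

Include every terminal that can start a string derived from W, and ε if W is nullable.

We compute FIRST(W) using the standard algorithm.
FIRST(S) = {*, b}
FIRST(W) = {a}
FIRST(X) = {*, b}
Therefore, FIRST(W) = {a}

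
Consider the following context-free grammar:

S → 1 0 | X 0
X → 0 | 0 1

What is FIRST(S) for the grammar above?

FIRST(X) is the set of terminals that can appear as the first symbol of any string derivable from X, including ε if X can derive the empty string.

We compute FIRST(S) using the standard algorithm.
FIRST(S) = {0, 1}
FIRST(X) = {0}
Therefore, FIRST(S) = {0, 1}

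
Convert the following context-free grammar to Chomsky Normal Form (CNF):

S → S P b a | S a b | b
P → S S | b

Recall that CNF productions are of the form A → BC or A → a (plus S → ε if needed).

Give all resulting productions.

TB → b; TA → a; S → b; P → b; S → S X0; X0 → P X1; X1 → TB TA; S → S X2; X2 → TA TB; P → S S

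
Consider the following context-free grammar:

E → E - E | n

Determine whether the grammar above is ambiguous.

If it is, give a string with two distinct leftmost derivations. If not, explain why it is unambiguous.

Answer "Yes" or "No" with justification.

Yes - the string 'n - n - n - n - n' has two distinct leftmost derivations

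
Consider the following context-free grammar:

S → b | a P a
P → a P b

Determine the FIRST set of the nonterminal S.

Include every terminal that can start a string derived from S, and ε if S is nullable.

We compute FIRST(S) using the standard algorithm.
FIRST(P) = {a}
FIRST(S) = {a, b}
Therefore, FIRST(S) = {a, b}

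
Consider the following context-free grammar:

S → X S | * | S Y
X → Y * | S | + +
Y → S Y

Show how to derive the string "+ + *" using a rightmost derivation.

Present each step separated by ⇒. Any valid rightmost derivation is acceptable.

S ⇒ X S ⇒ X * ⇒ + + *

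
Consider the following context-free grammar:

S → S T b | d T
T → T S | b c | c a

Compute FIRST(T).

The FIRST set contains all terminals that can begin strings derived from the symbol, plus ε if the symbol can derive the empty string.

We compute FIRST(T) using the standard algorithm.
FIRST(S) = {d}
FIRST(T) = {b, c}
Therefore, FIRST(T) = {b, c}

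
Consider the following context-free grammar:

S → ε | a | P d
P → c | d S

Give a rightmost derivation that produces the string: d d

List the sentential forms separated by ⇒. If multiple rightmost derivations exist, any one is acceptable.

S ⇒ P d ⇒ d S d ⇒ d d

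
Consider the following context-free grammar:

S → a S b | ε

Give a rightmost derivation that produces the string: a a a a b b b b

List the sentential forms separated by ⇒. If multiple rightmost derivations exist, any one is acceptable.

S ⇒ a S b ⇒ a a S b b ⇒ a a a S b b b ⇒ a a a a S b b b b ⇒ a a a a b b b b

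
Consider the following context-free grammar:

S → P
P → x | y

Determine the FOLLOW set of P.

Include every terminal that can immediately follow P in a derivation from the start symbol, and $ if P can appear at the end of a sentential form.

We compute FOLLOW(P) using the standard algorithm.
FOLLOW(S) starts with {$}.
FIRST(P) = {x, y}
FIRST(S) = {x, y}
FOLLOW(P) = {$}
FOLLOW(S) = {$}
Therefore, FOLLOW(P) = {$}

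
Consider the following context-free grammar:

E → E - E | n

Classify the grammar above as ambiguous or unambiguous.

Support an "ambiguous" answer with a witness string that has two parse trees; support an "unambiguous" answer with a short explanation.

Ambiguous - the string 'n - n - n - n - n' has two distinct parse trees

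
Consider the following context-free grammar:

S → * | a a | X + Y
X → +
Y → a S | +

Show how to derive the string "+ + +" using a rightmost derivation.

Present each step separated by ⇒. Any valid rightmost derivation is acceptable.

S ⇒ X + Y ⇒ X + + ⇒ + + +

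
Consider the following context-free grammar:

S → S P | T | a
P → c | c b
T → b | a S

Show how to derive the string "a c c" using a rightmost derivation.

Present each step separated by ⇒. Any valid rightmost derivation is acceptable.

S ⇒ S P ⇒ S c ⇒ S P c ⇒ S c c ⇒ a c c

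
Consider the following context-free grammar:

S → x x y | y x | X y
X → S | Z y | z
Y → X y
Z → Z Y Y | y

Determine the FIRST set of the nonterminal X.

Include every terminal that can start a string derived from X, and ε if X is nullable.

We compute FIRST(X) using the standard algorithm.
FIRST(S) = {x, y, z}
FIRST(X) = {x, y, z}
FIRST(Y) = {x, y, z}
FIRST(Z) = {y}
Therefore, FIRST(X) = {x, y, z}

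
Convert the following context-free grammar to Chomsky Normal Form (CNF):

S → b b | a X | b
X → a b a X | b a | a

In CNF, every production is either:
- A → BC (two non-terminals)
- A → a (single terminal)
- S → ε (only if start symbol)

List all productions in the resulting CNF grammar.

TB → b; TA → a; S → b; X → a; S → TB TB; S → TA X; X → TA X0; X0 → TB X1; X1 → TA X; X → TB TA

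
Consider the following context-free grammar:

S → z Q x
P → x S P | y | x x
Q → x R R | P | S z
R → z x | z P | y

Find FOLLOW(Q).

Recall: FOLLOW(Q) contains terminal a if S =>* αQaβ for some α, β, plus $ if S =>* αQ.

We compute FOLLOW(Q) using the standard algorithm.
FOLLOW(S) starts with {$}.
FIRST(P) = {x, y}
FIRST(Q) = {x, y, z}
FIRST(R) = {y, z}
FIRST(S) = {z}
FOLLOW(P) = {x, y, z}
FOLLOW(Q) = {x}
FOLLOW(R) = {x, y, z}
FOLLOW(S) = {$, x, y, z}
Therefore, FOLLOW(Q) = {x}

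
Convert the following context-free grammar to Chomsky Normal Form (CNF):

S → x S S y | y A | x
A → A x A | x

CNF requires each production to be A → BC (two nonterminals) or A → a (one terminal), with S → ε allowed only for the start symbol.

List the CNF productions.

TX → x; TY → y; S → x; A → x; S → TX X0; X0 → S X1; X1 → S TY; S → TY A; A → A X2; X2 → TX A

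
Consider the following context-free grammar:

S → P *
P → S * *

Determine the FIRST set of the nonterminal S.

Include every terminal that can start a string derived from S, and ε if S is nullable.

We compute FIRST(S) using the standard algorithm.
FIRST(P) = {}
FIRST(S) = {}
Therefore, FIRST(S) = {}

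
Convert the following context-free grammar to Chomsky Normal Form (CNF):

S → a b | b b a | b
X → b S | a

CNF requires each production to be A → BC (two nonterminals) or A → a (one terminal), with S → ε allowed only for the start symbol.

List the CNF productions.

TA → a; TB → b; S → b; X → a; S → TA TB; S → TB X0; X0 → TB TA; X → TB S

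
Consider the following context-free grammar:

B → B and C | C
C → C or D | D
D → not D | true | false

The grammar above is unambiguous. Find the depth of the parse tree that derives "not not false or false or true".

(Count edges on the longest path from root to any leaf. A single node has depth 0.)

7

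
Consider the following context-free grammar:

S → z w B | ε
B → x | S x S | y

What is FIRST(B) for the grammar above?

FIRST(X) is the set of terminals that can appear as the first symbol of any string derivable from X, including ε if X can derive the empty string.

We compute FIRST(B) using the standard algorithm.
FIRST(B) = {x, y, z}
FIRST(S) = {z, ε}
Therefore, FIRST(B) = {x, y, z}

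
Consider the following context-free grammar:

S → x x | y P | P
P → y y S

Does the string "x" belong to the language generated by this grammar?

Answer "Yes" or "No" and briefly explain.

No - no valid derivation exists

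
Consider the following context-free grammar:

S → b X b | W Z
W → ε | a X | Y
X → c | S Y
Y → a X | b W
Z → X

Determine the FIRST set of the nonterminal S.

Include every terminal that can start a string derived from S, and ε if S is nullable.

We compute FIRST(S) using the standard algorithm.
FIRST(S) = {a, b, c}
FIRST(W) = {a, b, ε}
FIRST(X) = {a, b, c}
FIRST(Y) = {a, b}
FIRST(Z) = {a, b, c}
Therefore, FIRST(S) = {a, b, c}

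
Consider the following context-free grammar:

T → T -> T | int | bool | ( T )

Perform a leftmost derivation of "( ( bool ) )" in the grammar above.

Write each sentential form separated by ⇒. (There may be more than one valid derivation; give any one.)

T ⇒ ( T ) ⇒ ( ( T ) ) ⇒ ( ( bool ) )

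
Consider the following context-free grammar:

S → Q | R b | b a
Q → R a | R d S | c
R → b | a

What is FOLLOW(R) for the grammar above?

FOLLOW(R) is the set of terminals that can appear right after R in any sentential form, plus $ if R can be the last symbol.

We compute FOLLOW(R) using the standard algorithm.
FOLLOW(S) starts with {$}.
FIRST(Q) = {a, b, c}
FIRST(R) = {a, b}
FIRST(S) = {a, b, c}
FOLLOW(Q) = {$}
FOLLOW(R) = {a, b, d}
FOLLOW(S) = {$}
Therefore, FOLLOW(R) = {a, b, d}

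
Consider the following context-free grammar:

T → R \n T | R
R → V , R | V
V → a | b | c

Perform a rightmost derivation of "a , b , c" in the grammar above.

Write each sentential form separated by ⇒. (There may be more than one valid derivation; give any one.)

T ⇒ R ⇒ V , R ⇒ V , V , R ⇒ V , V , V ⇒ V , V , c ⇒ V , b , c ⇒ a , b , c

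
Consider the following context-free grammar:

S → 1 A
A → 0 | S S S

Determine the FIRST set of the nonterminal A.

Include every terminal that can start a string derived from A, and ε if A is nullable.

We compute FIRST(A) using the standard algorithm.
FIRST(A) = {0, 1}
FIRST(S) = {1}
Therefore, FIRST(A) = {0, 1}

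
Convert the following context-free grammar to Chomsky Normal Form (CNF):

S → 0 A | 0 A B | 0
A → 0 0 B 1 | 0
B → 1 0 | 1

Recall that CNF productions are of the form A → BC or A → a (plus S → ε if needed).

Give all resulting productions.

T0 → 0; S → 0; T1 → 1; A → 0; B → 1; S → T0 A; S → T0 X0; X0 → A B; A → T0 X1; X1 → T0 X2; X2 → B T1; B → T1 T0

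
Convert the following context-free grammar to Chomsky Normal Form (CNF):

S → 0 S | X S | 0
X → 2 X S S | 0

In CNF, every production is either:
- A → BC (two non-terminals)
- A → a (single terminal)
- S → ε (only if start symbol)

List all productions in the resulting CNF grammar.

T0 → 0; S → 0; T2 → 2; X → 0; S → T0 S; S → X S; X → T2 X0; X0 → X X1; X1 → S S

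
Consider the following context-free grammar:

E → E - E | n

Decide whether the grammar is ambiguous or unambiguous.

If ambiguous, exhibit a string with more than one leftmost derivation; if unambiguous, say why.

Ambiguous - the string 'n - n - n - n' has two distinct leftmost derivations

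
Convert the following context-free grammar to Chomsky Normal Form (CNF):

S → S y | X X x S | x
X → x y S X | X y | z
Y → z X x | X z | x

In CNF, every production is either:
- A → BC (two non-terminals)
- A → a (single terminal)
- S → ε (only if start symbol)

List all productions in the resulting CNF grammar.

TY → y; TX → x; S → x; X → z; TZ → z; Y → x; S → S TY; S → X X0; X0 → X X1; X1 → TX S; X → TX X2; X2 → TY X3; X3 → S X; X → X TY; Y → TZ X4; X4 → X TX; Y → X TZ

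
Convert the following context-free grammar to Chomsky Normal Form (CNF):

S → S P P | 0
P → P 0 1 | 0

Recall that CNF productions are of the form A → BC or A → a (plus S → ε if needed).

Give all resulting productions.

S → 0; T0 → 0; T1 → 1; P → 0; S → S X0; X0 → P P; P → P X1; X1 → T0 T1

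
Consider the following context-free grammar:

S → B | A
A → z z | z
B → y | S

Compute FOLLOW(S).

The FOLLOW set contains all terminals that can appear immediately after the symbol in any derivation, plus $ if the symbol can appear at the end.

We compute FOLLOW(S) using the standard algorithm.
FOLLOW(S) starts with {$}.
FIRST(A) = {z}
FIRST(B) = {y, z}
FIRST(S) = {y, z}
FOLLOW(A) = {$}
FOLLOW(B) = {$}
FOLLOW(S) = {$}
Therefore, FOLLOW(S) = {$}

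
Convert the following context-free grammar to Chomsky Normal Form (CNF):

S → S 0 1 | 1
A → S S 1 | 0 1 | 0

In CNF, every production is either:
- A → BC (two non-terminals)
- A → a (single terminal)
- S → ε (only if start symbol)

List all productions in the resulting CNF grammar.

T0 → 0; T1 → 1; S → 1; A → 0; S → S X0; X0 → T0 T1; A → S X1; X1 → S T1; A → T0 T1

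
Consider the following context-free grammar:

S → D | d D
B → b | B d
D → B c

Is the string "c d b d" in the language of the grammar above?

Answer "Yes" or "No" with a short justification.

No - no valid derivation exists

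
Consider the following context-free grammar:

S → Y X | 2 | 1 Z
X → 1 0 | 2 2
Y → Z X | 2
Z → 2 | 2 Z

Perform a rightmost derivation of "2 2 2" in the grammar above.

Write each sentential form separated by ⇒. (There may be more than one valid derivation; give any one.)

S ⇒ Y X ⇒ Y 2 2 ⇒ 2 2 2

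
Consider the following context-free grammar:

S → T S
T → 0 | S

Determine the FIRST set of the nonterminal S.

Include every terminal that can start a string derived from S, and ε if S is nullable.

We compute FIRST(S) using the standard algorithm.
FIRST(S) = {0}
FIRST(T) = {0}
Therefore, FIRST(S) = {0}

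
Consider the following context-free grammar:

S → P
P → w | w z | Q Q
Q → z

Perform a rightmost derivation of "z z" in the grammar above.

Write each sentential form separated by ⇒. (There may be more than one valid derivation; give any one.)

S ⇒ P ⇒ Q Q ⇒ Q z ⇒ z z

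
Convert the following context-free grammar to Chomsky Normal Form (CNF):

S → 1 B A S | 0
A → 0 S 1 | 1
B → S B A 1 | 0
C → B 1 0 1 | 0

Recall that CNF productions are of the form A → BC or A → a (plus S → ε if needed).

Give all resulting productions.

T1 → 1; S → 0; T0 → 0; A → 1; B → 0; C → 0; S → T1 X0; X0 → B X1; X1 → A S; A → T0 X2; X2 → S T1; B → S X3; X3 → B X4; X4 → A T1; C → B X5; X5 → T1 X6; X6 → T0 T1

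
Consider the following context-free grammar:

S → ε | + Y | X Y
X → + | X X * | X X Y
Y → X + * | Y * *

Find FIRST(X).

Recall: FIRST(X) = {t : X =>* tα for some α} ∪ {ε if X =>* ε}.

We compute FIRST(X) using the standard algorithm.
FIRST(S) = {+, ε}
FIRST(X) = {+}
FIRST(Y) = {+}
Therefore, FIRST(X) = {+}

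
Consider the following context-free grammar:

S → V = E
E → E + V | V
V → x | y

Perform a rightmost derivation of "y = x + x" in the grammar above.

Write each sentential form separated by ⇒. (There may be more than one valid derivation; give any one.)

S ⇒ V = E ⇒ V = E + V ⇒ V = E + x ⇒ V = V + x ⇒ V = x + x ⇒ y = x + x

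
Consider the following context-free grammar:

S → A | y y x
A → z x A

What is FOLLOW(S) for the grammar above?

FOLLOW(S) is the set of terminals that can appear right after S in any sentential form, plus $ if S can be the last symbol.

We compute FOLLOW(S) using the standard algorithm.
FOLLOW(S) starts with {$}.
FIRST(A) = {z}
FIRST(S) = {y, z}
FOLLOW(A) = {$}
FOLLOW(S) = {$}
Therefore, FOLLOW(S) = {$}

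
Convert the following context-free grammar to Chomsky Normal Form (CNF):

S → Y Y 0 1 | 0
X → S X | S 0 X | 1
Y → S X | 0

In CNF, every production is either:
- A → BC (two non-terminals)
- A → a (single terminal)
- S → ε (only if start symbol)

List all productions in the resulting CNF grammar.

T0 → 0; T1 → 1; S → 0; X → 1; Y → 0; S → Y X0; X0 → Y X1; X1 → T0 T1; X → S X; X → S X2; X2 → T0 X; Y → S X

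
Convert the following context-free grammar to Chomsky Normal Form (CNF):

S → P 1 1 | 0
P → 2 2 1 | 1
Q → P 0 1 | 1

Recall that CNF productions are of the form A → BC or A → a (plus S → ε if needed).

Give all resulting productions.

T1 → 1; S → 0; T2 → 2; P → 1; T0 → 0; Q → 1; S → P X0; X0 → T1 T1; P → T2 X1; X1 → T2 T1; Q → P X2; X2 → T0 T1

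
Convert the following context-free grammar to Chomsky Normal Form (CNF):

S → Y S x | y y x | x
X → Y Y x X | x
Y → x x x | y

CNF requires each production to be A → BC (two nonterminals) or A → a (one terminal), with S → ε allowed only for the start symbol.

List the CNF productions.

TX → x; TY → y; S → x; X → x; Y → y; S → Y X0; X0 → S TX; S → TY X1; X1 → TY TX; X → Y X2; X2 → Y X3; X3 → TX X; Y → TX X4; X4 → TX TX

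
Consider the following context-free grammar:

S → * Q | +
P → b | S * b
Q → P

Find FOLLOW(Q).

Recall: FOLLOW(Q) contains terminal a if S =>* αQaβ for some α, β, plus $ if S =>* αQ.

We compute FOLLOW(Q) using the standard algorithm.
FOLLOW(S) starts with {$}.
FIRST(P) = {*, +, b}
FIRST(Q) = {*, +, b}
FIRST(S) = {*, +}
FOLLOW(P) = {$, *}
FOLLOW(Q) = {$, *}
FOLLOW(S) = {$, *}
Therefore, FOLLOW(Q) = {$, *}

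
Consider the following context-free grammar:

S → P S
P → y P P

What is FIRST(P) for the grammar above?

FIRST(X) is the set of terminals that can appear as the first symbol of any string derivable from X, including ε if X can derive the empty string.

We compute FIRST(P) using the standard algorithm.
FIRST(P) = {y}
FIRST(S) = {y}
Therefore, FIRST(P) = {y}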